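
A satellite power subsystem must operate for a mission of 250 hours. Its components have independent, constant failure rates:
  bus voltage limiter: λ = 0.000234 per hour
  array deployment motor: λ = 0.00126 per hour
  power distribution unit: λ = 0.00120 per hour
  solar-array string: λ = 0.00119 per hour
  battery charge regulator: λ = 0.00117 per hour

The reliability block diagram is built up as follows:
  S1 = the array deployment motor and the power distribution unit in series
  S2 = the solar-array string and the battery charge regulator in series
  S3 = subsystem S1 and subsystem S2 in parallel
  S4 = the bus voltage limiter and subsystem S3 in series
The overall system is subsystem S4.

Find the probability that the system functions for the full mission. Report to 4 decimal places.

R(bus voltage limiter) = exp(−0.000234 × 250) = 0.943178
R(array deployment motor) = exp(−0.00126 × 250) = 0.729789
R(power distribution unit) = exp(−0.00120 × 250) = 0.740818
R(solar-array string) = exp(−0.00119 × 250) = 0.742673
R(battery charge regulator) = exp(−0.00117 × 250) = 0.746395
Series (array deployment motor and power distribution unit): 0.729789 × 0.740818 = 0.540641
Series (solar-array string and battery charge regulator): 0.742673 × 0.746395 = 0.554327
Parallel ([0.540641] and [0.554327]): 1 − (1 − 0.540641)(1 − 0.554327) = 0.795276
Series (bus voltage limiter and [0.795276]): 0.943178 × 0.795276 = 0.7501

0.7501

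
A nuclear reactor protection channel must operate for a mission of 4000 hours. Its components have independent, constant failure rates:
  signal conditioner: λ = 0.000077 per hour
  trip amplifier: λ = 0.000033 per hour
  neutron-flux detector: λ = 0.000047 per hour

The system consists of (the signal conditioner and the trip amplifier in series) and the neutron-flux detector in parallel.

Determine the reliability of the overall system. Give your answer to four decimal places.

R(signal conditioner) = exp(−0.000077 × 4000) = 0.734915
R(trip amplifier) = exp(−0.000033 × 4000) = 0.876341
R(neutron-flux detector) = exp(−0.000047 × 4000) = 0.828615
Series (signal conditioner and trip amplifier): 0.734915 × 0.876341 = 0.644036
Parallel ([0.644036] and neutron-flux detector): 1 − (1 − 0.644036)(1 − 0.828615) = 0.9390

0.9390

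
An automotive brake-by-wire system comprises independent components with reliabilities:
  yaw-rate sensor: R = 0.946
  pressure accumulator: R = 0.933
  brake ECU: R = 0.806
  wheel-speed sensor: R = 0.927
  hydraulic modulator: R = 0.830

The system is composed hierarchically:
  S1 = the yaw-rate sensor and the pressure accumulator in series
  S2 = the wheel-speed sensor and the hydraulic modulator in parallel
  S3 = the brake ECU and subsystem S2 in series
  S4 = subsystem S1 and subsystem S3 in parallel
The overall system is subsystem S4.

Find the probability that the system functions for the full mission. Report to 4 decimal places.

Series (yaw-rate sensor and pressure accumulator): 0.946000 × 0.933000 = 0.882618
Parallel (wheel-speed sensor and hydraulic modulator): 1 − (1 − 0.927000)(1 − 0.830000) = 0.987590
Series (brake ECU and [0.987590]): 0.806000 × 0.987590 = 0.795998
Parallel ([0.882618] and [0.795998]): 1 − (1 − 0.882618)(1 − 0.795998) = 0.9761

0.9761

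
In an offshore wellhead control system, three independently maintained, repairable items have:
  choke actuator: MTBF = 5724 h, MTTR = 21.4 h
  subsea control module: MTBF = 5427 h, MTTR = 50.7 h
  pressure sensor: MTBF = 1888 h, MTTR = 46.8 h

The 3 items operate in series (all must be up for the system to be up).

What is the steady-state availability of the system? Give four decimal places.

A(choke actuator) = MTBF/(MTBF+MTTR) = 5724/(5724+21.4) = 0.996275
A(subsea control module) = MTBF/(MTBF+MTTR) = 5427/(5427+50.7) = 0.990744
A(pressure sensor) = MTBF/(MTBF+MTTR) = 1888/(1888+46.8) = 0.975811
Series availability: 0.996275 × 0.990744 × 0.975811 = 0.9632

0.9632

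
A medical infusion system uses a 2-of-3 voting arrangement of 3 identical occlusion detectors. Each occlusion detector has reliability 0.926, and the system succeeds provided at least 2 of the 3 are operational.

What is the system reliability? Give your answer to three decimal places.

0.984

R = Σ_{i=2}^{3} C(3,i) p^i (1−p)^{3−i} with p = 0.926
C(3,2)·0.926^2·0.074^1 = 0.19036
C(3,3)·0.926^3·0.074^0 = 0.79402
Sum = 0.984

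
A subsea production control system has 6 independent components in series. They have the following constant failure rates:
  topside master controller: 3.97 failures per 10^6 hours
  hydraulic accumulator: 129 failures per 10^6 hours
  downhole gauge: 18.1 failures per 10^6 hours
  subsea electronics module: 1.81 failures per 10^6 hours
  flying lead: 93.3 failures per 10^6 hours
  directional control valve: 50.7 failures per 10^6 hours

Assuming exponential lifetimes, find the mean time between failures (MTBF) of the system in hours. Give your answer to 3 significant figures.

Series of exponential components: λ_sys = Σ λ_i
λ_sys = 0.00000397 + 0.000129 + 0.0000181 + 0.00000181 + 0.0000933 + 0.0000507 = 2.9688e-04 /h
MTBF = 1 / λ_sys = 3370 h

3370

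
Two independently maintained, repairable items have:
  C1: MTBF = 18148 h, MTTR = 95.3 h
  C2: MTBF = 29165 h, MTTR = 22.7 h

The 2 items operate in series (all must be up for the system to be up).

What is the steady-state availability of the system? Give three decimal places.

A(C1) = MTBF/(MTBF+MTTR) = 18148/(18148+95.3) = 0.994776
A(C2) = MTBF/(MTBF+MTTR) = 29165/(29165+22.7) = 0.999222
Series availability: 0.994776 × 0.999222 = 0.994

0.994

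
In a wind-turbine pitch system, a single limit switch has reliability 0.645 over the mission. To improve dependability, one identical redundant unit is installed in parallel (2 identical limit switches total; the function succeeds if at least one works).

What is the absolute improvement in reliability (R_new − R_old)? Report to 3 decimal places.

R_before = 0.645
R_after = 1 − (1 − 0.645)^2 = 0.874
ΔR = 0.874 − 0.645 = 0.229

0.229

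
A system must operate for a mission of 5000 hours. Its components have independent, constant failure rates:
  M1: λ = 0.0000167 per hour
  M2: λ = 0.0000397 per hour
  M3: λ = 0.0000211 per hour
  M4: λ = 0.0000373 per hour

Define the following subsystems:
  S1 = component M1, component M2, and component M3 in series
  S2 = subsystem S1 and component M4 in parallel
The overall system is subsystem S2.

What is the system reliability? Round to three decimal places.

R(M1) = exp(−0.0000167 × 5000) = 0.91989
R(M2) = exp(−0.0000397 × 5000) = 0.81996
R(M3) = exp(−0.0000211 × 5000) = 0.89987
R(M4) = exp(−0.0000373 × 5000) = 0.82986
Series (M1, M2, and M3): 0.91989 × 0.81996 × 0.89987 = 0.67875
Parallel ([0.67875] and M4): 1 − (1 − 0.67875)(1 − 0.82986) = 0.945

0.945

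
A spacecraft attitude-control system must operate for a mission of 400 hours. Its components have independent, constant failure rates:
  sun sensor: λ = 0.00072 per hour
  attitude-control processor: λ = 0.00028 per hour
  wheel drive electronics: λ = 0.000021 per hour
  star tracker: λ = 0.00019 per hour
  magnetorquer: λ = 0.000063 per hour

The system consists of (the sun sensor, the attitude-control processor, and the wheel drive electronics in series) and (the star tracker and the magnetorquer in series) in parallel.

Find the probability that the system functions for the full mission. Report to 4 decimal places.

R(sun sensor) = exp(−0.00072 × 400) = 0.749762
R(attitude-control processor) = exp(−0.00028 × 400) = 0.894044
R(wheel drive electronics) = exp(−0.000021 × 400) = 0.991635
R(star tracker) = exp(−0.00019 × 400) = 0.926816
R(magnetorquer) = exp(−0.000063 × 400) = 0.975115
Series (sun sensor, attitude-control processor, and wheel drive electronics): 0.749762 × 0.894044 × 0.991635 = 0.664713
Series (star tracker and magnetorquer): 0.926816 × 0.975115 = 0.903752
Parallel ([0.664713] and [0.903752]): 1 − (1 − 0.664713)(1 − 0.903752) = 0.9677

0.9677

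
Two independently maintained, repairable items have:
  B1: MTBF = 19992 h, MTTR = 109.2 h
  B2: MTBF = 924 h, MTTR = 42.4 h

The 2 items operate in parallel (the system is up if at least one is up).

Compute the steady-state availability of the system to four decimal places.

A(B1) = MTBF/(MTBF+MTTR) = 19992/(19992+109.2) = 0.994567
A(B2) = MTBF/(MTBF+MTTR) = 924/(924+42.4) = 0.956126
Parallel availability: 1 − (1 − 0.994567)(1 − 0.956126) = 0.9998

0.9998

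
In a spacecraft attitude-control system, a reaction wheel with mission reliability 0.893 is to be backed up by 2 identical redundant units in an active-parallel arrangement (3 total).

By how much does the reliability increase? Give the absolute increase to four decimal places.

R_before = 0.893
R_after = 1 − (1 − 0.893)^3 = 0.9988
ΔR = 0.9988 − 0.893 = 0.1058

0.1058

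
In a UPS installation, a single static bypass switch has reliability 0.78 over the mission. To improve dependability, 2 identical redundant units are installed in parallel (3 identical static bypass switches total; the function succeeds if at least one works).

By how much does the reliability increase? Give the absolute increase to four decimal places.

0.2094

R_before = 0.78
R_after = 1 − (1 − 0.78)^3 = 0.9894
ΔR = 0.9894 − 0.78 = 0.2094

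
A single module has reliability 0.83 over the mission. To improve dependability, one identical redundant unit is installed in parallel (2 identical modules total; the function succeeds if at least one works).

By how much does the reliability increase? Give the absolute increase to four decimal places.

0.1411

R_before = 0.83
R_after = 1 − (1 − 0.83)^2 = 0.9711
ΔR = 0.9711 − 0.83 = 0.1411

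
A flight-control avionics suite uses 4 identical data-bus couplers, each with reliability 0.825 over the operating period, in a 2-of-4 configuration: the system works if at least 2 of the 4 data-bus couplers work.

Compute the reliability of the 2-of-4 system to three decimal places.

R = Σ_{i=2}^{4} C(4,i) p^i (1−p)^{4−i} with p = 0.825
C(4,2)·0.825^2·0.175^2 = 0.12506
C(4,3)·0.825^3·0.175^1 = 0.39306
C(4,4)·0.825^4·0.175^0 = 0.46325
Sum = 0.981

0.981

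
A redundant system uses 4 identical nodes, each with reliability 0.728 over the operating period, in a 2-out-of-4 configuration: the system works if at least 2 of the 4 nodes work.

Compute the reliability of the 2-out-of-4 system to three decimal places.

0.936

R = Σ_{i=2}^{4} C(4,i) p^i (1−p)^{4−i} with p = 0.728
C(4,2)·0.728^2·0.272^2 = 0.23526
C(4,3)·0.728^3·0.272^1 = 0.41978
C(4,4)·0.728^4·0.272^0 = 0.28088
Sum = 0.936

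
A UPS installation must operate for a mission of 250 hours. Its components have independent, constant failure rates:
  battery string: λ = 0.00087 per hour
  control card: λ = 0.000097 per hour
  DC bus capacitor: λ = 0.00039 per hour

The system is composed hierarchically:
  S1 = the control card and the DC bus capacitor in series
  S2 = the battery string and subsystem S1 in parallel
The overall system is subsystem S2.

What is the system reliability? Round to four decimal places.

0.9776

R(battery string) = exp(−0.00087 × 250) = 0.804528
R(control card) = exp(−0.000097 × 250) = 0.976042
R(DC bus capacitor) = exp(−0.00039 × 250) = 0.907102
Series (control card and DC bus capacitor): 0.976042 × 0.907102 = 0.885370
Parallel (battery string and [0.885370]): 1 − (1 − 0.804528)(1 − 0.885370) = 0.9776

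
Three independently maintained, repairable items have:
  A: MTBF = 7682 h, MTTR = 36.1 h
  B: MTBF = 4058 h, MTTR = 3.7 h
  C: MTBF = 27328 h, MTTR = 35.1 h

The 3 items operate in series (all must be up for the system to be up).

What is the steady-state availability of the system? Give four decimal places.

A(A) = MTBF/(MTBF+MTTR) = 7682/(7682+36.1) = 0.995323
A(B) = MTBF/(MTBF+MTTR) = 4058/(4058+3.7) = 0.999089
A(C) = MTBF/(MTBF+MTTR) = 27328/(27328+35.1) = 0.998717
Series availability: 0.995323 × 0.999089 × 0.998717 = 0.9931

0.9931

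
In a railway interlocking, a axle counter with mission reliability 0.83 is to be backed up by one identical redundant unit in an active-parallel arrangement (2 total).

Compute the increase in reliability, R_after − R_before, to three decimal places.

0.141

R_before = 0.83
R_after = 1 − (1 − 0.83)^2 = 0.971
ΔR = 0.971 − 0.83 = 0.141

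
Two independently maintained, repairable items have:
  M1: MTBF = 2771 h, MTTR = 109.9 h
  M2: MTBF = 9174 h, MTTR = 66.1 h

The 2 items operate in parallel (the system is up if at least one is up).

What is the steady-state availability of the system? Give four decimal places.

0.9997

A(M1) = MTBF/(MTBF+MTTR) = 2771/(2771+109.9) = 0.961852
A(M2) = MTBF/(MTBF+MTTR) = 9174/(9174+66.1) = 0.992846
Parallel availability: 1 − (1 − 0.961852)(1 − 0.992846) = 0.9997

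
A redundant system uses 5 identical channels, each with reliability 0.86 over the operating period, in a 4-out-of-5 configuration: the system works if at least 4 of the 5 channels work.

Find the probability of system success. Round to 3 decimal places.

R = Σ_{i=4}^{5} C(5,i) p^i (1−p)^{5−i} with p = 0.86
C(5,4)·0.86^4·0.14^1 = 0.38291
C(5,5)·0.86^5·0.14^0 = 0.47043
Sum = 0.853

0.853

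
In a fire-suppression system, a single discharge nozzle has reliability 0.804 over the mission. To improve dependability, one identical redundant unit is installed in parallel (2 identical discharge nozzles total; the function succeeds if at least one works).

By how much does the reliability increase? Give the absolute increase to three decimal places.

0.158

R_before = 0.804
R_after = 1 − (1 − 0.804)^2 = 0.962
ΔR = 0.962 − 0.804 = 0.158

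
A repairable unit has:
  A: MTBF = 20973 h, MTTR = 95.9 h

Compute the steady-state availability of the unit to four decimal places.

0.9954

A(A) = MTBF/(MTBF+MTTR) = 20973/(20973+95.9) = 0.9954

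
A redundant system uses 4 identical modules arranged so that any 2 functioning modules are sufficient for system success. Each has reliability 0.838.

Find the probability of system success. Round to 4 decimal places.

R = Σ_{i=2}^{4} C(4,i) p^i (1−p)^{4−i} with p = 0.838
C(4,2)·0.838^2·0.162^2 = 0.110578
C(4,3)·0.838^3·0.162^1 = 0.381335
C(4,4)·0.838^4·0.162^0 = 0.493147
Sum = 0.9851

0.9851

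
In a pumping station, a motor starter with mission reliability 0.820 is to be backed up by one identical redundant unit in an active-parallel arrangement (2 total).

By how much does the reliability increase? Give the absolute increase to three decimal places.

R_before = 0.820
R_after = 1 − (1 − 0.820)^2 = 0.968
ΔR = 0.968 − 0.820 = 0.148

0.148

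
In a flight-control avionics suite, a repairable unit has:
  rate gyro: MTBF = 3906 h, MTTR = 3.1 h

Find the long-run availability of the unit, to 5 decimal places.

0.99921

A(rate gyro) = MTBF/(MTBF+MTTR) = 3906/(3906+3.1) = 0.99921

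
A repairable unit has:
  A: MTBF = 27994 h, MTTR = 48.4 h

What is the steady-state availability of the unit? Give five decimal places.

A(A) = MTBF/(MTBF+MTTR) = 27994/(27994+48.4) = 0.99827

0.99827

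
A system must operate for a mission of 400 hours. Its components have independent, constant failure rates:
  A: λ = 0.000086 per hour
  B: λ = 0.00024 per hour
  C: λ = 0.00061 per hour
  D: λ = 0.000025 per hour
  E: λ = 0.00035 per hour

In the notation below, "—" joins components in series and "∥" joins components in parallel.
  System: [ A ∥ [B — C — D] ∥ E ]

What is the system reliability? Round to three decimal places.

0.999

R(A) = exp(−0.000086 × 400) = 0.96618
R(B) = exp(−0.00024 × 400) = 0.90846
R(C) = exp(−0.00061 × 400) = 0.78349
R(D) = exp(−0.000025 × 400) = 0.99005
R(E) = exp(−0.00035 × 400) = 0.86936
Series (B, C, and D): 0.90846 × 0.78349 × 0.99005 = 0.70469
Parallel (A, [0.70469], and E): 1 − (1 − 0.96618)(1 − 0.70469)(1 − 0.86936) = 0.999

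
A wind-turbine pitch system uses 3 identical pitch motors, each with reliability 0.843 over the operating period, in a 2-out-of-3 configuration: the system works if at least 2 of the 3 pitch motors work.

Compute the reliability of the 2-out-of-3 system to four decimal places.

0.9338

R = Σ_{i=2}^{3} C(3,i) p^i (1−p)^{3−i} with p = 0.843
C(3,2)·0.843^2·0.157^1 = 0.334716
C(3,3)·0.843^3·0.157^0 = 0.599077
Sum = 0.9338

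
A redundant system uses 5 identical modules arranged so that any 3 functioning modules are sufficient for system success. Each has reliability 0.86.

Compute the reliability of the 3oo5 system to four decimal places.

0.9780

R = Σ_{i=3}^{5} C(5,i) p^i (1−p)^{5−i} with p = 0.86
C(5,3)·0.86^3·0.14^2 = 0.124667
C(5,4)·0.86^4·0.14^1 = 0.382906
C(5,5)·0.86^5·0.14^0 = 0.470427
Sum = 0.9780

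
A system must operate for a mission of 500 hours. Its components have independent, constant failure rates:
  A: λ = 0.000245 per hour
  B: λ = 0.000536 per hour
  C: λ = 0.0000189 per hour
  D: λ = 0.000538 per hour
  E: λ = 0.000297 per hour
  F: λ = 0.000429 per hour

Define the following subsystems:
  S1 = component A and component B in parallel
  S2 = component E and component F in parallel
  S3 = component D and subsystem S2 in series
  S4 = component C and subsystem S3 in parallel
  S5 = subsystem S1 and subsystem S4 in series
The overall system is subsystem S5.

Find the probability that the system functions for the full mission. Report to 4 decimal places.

R(A) = exp(−0.000245 × 500) = 0.884706
R(B) = exp(−0.000536 × 500) = 0.764908
R(C) = exp(−0.0000189 × 500) = 0.990595
R(D) = exp(−0.000538 × 500) = 0.764143
R(E) = exp(−0.000297 × 500) = 0.862000
R(F) = exp(−0.000429 × 500) = 0.806945
Parallel (A and B): 1 − (1 − 0.884706)(1 − 0.764908) = 0.972895
Parallel (E and F): 1 − (1 − 0.862000)(1 − 0.806945) = 0.973358
Series (D and [0.973358]): 0.764143 × 0.973358 = 0.743785
Parallel (C and [0.743785]): 1 − (1 − 0.990595)(1 − 0.743785) = 0.997590
Series ([0.972895] and [0.997590]): 0.972895 × 0.997590 = 0.9706

0.9706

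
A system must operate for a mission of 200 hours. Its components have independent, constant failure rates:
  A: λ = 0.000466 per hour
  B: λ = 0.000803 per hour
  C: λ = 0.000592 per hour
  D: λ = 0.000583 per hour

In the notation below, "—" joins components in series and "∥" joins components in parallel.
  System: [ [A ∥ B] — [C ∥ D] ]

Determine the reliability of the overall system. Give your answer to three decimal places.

R(A) = exp(−0.000466 × 200) = 0.91101
R(B) = exp(−0.000803 × 200) = 0.85163
R(C) = exp(−0.000592 × 200) = 0.88834
R(D) = exp(−0.000583 × 200) = 0.88994
Parallel (A and B): 1 − (1 − 0.91101)(1 − 0.85163) = 0.98680
Parallel (C and D): 1 − (1 − 0.88834)(1 − 0.88994) = 0.98771
Series ([0.98680] and [0.98771]): 0.98680 × 0.98771 = 0.975

0.975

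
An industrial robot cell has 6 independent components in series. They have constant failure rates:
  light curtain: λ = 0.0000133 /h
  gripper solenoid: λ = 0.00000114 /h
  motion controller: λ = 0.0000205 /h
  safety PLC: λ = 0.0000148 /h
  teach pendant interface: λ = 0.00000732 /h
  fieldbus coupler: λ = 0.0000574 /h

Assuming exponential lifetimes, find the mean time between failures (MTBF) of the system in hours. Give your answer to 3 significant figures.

Series of exponential components: λ_sys = Σ λ_i
λ_sys = 0.0000133 + 0.00000114 + 0.0000205 + 0.0000148 + 0.00000732 + 0.0000574 = 1.1446e-04 /h
MTBF = 1 / λ_sys = 8740 h

8740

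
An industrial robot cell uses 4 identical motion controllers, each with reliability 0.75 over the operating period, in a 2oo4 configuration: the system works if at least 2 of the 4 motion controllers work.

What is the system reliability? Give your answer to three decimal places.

0.949

R = Σ_{i=2}^{4} C(4,i) p^i (1−p)^{4−i} with p = 0.75
C(4,2)·0.75^2·0.25^2 = 0.21094
C(4,3)·0.75^3·0.25^1 = 0.42188
C(4,4)·0.75^4·0.25^0 = 0.31641
Sum = 0.949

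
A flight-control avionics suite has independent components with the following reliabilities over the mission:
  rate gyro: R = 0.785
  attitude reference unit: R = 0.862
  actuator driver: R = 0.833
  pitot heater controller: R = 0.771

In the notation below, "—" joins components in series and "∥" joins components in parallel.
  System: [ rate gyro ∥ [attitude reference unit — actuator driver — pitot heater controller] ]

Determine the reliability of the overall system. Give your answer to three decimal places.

Series (attitude reference unit, actuator driver, and pitot heater controller): 0.86200 × 0.83300 × 0.77100 = 0.55361
Parallel (rate gyro and [0.55361]): 1 − (1 − 0.78500)(1 − 0.55361) = 0.904

0.904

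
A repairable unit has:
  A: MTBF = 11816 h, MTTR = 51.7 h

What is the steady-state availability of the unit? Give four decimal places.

0.9956

A(A) = MTBF/(MTBF+MTTR) = 11816/(11816+51.7) = 0.9956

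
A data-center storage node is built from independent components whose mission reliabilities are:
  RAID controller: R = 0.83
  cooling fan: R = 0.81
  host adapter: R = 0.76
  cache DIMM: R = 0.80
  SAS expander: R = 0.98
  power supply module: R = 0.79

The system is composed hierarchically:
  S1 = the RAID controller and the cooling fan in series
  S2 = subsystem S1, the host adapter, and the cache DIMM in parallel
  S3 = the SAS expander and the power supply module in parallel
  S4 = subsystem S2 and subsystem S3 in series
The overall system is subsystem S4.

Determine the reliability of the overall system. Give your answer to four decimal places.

0.9801

Series (RAID controller and cooling fan): 0.830000 × 0.810000 = 0.672300
Parallel ([0.672300], host adapter, and cache DIMM): 1 − (1 − 0.672300)(1 − 0.760000)(1 − 0.800000) = 0.984270
Parallel (SAS expander and power supply module): 1 − (1 − 0.980000)(1 − 0.790000) = 0.995800
Series ([0.984270] and [0.995800]): 0.984270 × 0.995800 = 0.9801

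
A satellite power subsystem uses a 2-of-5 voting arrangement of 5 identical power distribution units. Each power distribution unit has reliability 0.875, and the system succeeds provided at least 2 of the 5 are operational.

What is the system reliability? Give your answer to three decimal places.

R = Σ_{i=2}^{5} C(5,i) p^i (1−p)^{5−i} with p = 0.875
C(5,2)·0.875^2·0.125^3 = 0.01495
C(5,3)·0.875^3·0.125^2 = 0.10468
C(5,4)·0.875^4·0.125^1 = 0.36636
C(5,5)·0.875^5·0.125^0 = 0.51291
Sum = 0.999

0.999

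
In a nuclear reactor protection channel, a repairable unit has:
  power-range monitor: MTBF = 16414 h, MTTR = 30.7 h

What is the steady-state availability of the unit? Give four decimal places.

A(power-range monitor) = MTBF/(MTBF+MTTR) = 16414/(16414+30.7) = 0.9981

0.9981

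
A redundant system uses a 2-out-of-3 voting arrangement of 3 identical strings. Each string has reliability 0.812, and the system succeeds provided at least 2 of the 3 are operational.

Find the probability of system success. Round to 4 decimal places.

0.9073

R = Σ_{i=2}^{3} C(3,i) p^i (1−p)^{3−i} with p = 0.812
C(3,2)·0.812^2·0.188^1 = 0.371870
C(3,3)·0.812^3·0.188^0 = 0.535387
Sum = 0.9073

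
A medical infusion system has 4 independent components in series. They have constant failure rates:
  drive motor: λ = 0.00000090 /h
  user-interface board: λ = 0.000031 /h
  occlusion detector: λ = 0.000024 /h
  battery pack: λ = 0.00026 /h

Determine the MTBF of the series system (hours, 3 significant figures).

Series of exponential components: λ_sys = Σ λ_i
λ_sys = 0.00000090 + 0.000031 + 0.000024 + 0.00026 = 3.1590e-04 /h
MTBF = 1 / λ_sys = 3170 h

3170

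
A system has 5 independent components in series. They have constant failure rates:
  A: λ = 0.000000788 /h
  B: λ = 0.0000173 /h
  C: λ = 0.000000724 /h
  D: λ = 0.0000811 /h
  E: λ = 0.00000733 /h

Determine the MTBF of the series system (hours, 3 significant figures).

Series of exponential components: λ_sys = Σ λ_i
λ_sys = 0.000000788 + 0.0000173 + 0.000000724 + 0.0000811 + 0.00000733 = 1.0724e-04 /h
MTBF = 1 / λ_sys = 9320 h

9320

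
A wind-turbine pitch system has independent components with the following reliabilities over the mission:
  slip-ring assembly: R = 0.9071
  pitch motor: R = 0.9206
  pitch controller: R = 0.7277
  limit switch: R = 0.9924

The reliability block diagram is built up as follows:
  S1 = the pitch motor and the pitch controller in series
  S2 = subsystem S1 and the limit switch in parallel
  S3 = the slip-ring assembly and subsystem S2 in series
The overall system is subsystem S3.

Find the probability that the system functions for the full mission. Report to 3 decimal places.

0.905

Series (pitch motor and pitch controller): 0.92060 × 0.72770 = 0.66992
Parallel ([0.66992] and limit switch): 1 − (1 − 0.66992)(1 − 0.99240) = 0.99749
Series (slip-ring assembly and [0.99749]): 0.90710 × 0.99749 = 0.905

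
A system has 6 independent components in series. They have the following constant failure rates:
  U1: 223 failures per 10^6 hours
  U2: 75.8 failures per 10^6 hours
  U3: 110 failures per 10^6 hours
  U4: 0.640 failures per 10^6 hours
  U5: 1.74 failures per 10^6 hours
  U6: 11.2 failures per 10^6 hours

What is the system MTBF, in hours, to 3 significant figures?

Series of exponential components: λ_sys = Σ λ_i
λ_sys = 0.000223 + 0.0000758 + 0.000110 + 0.000000640 + 0.00000174 + 0.0000112 = 4.2238e-04 /h
MTBF = 1 / λ_sys = 2370 h

2370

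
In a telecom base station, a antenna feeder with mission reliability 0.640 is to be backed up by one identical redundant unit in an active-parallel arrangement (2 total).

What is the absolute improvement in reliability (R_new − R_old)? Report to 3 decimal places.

R_before = 0.640
R_after = 1 − (1 − 0.640)^2 = 0.870
ΔR = 0.870 − 0.640 = 0.230

0.230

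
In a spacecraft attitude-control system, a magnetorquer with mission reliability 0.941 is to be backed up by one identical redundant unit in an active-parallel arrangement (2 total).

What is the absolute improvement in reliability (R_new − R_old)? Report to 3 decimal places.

0.056

R_before = 0.941
R_after = 1 − (1 − 0.941)^2 = 0.997
ΔR = 0.997 − 0.941 = 0.056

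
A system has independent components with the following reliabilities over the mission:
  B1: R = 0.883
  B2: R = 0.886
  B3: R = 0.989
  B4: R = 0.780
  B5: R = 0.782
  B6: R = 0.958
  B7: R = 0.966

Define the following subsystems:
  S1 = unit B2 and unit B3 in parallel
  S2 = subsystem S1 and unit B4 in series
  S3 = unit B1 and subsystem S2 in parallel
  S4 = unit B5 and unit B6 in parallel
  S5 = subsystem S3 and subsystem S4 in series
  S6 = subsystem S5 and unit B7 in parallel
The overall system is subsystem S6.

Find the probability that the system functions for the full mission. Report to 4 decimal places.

Parallel (B2 and B3): 1 − (1 − 0.886000)(1 − 0.989000) = 0.998746
Series ([0.998746] and B4): 0.998746 × 0.780000 = 0.779022
Parallel (B1 and [0.779022]): 1 − (1 − 0.883000)(1 − 0.779022) = 0.974146
Parallel (B5 and B6): 1 − (1 − 0.782000)(1 − 0.958000) = 0.990844
Series ([0.974146] and [0.990844]): 0.974146 × 0.990844 = 0.965227
Parallel ([0.965227] and B7): 1 − (1 − 0.965227)(1 − 0.966000) = 0.9988

0.9988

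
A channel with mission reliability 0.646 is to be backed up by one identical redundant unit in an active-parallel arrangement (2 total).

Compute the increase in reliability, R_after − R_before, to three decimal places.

0.229

R_before = 0.646
R_after = 1 − (1 − 0.646)^2 = 0.875
ΔR = 0.875 − 0.646 = 0.229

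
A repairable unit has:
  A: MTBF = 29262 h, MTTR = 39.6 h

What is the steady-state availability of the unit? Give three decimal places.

0.999

A(A) = MTBF/(MTBF+MTTR) = 29262/(29262+39.6) = 0.999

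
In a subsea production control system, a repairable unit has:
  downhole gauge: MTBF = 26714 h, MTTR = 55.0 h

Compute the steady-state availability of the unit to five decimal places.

A(downhole gauge) = MTBF/(MTBF+MTTR) = 26714/(26714+55.0) = 0.99795

0.99795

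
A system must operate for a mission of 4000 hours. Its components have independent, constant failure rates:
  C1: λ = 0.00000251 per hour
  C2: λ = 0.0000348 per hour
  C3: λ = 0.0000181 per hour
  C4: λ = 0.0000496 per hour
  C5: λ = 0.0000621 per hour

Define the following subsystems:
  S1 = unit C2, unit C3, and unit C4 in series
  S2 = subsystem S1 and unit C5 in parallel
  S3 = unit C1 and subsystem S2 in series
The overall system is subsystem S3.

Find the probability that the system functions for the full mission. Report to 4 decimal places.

R(C1) = exp(−0.00000251 × 4000) = 0.990010
R(C2) = exp(−0.0000348 × 4000) = 0.870054
R(C3) = exp(−0.0000181 × 4000) = 0.930159
R(C4) = exp(−0.0000496 × 4000) = 0.820042
R(C5) = exp(−0.0000621 × 4000) = 0.780048
Series (C2, C3, and C4): 0.870054 × 0.930159 × 0.820042 = 0.663651
Parallel ([0.663651] and C5): 1 − (1 − 0.663651)(1 − 0.780048) = 0.926019
Series (C1 and [0.926019]): 0.990010 × 0.926019 = 0.9168

0.9168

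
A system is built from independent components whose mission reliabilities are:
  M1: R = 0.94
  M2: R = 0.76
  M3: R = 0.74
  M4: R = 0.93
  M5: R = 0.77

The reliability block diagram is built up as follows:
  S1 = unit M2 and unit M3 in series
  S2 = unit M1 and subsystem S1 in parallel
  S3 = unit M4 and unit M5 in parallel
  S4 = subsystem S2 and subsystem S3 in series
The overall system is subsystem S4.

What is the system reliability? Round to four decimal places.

Series (M2 and M3): 0.760000 × 0.740000 = 0.562400
Parallel (M1 and [0.562400]): 1 − (1 − 0.940000)(1 − 0.562400) = 0.973744
Parallel (M4 and M5): 1 − (1 − 0.930000)(1 − 0.770000) = 0.983900
Series ([0.973744] and [0.983900]): 0.973744 × 0.983900 = 0.9581

0.9581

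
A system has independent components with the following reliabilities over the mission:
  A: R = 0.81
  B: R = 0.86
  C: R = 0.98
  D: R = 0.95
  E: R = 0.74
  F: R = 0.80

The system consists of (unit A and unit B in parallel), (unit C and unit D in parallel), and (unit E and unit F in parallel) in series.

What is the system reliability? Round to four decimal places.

0.9219

Parallel (A and B): 1 − (1 − 0.810000)(1 − 0.860000) = 0.973400
Parallel (C and D): 1 − (1 − 0.980000)(1 − 0.950000) = 0.999000
Parallel (E and F): 1 − (1 − 0.740000)(1 − 0.800000) = 0.948000
Series ([0.973400], [0.999000], and [0.948000]): 0.973400 × 0.999000 × 0.948000 = 0.9219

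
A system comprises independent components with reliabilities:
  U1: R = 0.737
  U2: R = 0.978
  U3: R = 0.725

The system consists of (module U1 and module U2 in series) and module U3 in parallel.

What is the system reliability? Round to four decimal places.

0.9232

Series (U1 and U2): 0.737000 × 0.978000 = 0.720786
Parallel ([0.720786] and U3): 1 − (1 − 0.720786)(1 − 0.725000) = 0.9232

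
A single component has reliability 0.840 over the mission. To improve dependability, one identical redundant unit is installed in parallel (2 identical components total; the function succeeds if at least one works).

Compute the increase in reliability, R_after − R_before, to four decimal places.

R_before = 0.840
R_after = 1 − (1 − 0.840)^2 = 0.9744
ΔR = 0.9744 − 0.840 = 0.1344

0.1344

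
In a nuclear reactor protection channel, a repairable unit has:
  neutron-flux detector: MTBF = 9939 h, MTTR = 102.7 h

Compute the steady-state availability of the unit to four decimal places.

A(neutron-flux detector) = MTBF/(MTBF+MTTR) = 9939/(9939+102.7) = 0.9898

0.9898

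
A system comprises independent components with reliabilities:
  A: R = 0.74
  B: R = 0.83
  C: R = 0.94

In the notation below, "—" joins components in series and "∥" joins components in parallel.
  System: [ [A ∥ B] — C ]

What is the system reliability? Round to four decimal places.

0.8985

Parallel (A and B): 1 − (1 − 0.740000)(1 − 0.830000) = 0.955800
Series ([0.955800] and C): 0.955800 × 0.940000 = 0.8985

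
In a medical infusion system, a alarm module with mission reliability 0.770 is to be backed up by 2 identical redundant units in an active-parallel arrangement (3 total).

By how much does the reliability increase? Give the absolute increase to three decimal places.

R_before = 0.770
R_after = 1 − (1 − 0.770)^3 = 0.988
ΔR = 0.988 − 0.770 = 0.218

0.218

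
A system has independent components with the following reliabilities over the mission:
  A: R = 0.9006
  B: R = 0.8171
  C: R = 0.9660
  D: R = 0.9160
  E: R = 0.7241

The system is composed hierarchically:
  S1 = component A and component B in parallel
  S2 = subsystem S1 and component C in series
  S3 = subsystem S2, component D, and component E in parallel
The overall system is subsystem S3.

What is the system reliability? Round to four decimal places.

Parallel (A and B): 1 − (1 − 0.900600)(1 − 0.817100) = 0.981820
Series ([0.981820] and C): 0.981820 × 0.966000 = 0.948438
Parallel ([0.948438], D, and E): 1 − (1 − 0.948438)(1 − 0.916000)(1 − 0.724100) = 0.9988

0.9988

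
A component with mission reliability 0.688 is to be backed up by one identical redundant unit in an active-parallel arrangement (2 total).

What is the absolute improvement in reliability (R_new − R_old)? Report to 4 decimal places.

0.2147

R_before = 0.688
R_after = 1 − (1 − 0.688)^2 = 0.9027
ΔR = 0.9027 − 0.688 = 0.2147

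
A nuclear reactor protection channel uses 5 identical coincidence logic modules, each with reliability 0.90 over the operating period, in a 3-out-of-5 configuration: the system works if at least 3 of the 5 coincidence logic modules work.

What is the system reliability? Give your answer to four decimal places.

0.9914

R = Σ_{i=3}^{5} C(5,i) p^i (1−p)^{5−i} with p = 0.90
C(5,3)·0.90^3·0.10^2 = 0.072900
C(5,4)·0.90^4·0.10^1 = 0.328050
C(5,5)·0.90^5·0.10^0 = 0.590490
Sum = 0.9914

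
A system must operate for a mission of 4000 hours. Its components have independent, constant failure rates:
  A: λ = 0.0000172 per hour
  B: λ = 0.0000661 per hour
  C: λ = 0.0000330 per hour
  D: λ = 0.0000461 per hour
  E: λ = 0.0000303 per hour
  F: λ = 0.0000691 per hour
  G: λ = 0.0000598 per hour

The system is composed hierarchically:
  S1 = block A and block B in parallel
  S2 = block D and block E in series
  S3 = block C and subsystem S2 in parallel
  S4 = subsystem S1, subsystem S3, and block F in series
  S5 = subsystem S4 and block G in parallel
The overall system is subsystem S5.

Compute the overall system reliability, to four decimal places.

0.9410

R(A) = exp(−0.0000172 × 4000) = 0.933513
R(B) = exp(−0.0000661 × 4000) = 0.767666
R(C) = exp(−0.0000330 × 4000) = 0.876341
R(D) = exp(−0.0000461 × 4000) = 0.831603
R(E) = exp(−0.0000303 × 4000) = 0.885857
R(F) = exp(−0.0000691 × 4000) = 0.758509
R(G) = exp(−0.0000598 × 4000) = 0.787257
Parallel (A and B): 1 − (1 − 0.933513)(1 − 0.767666) = 0.984553
Series (D and E): 0.831603 × 0.885857 = 0.736681
Parallel (C and [0.736681]): 1 − (1 − 0.876341)(1 − 0.736681) = 0.967438
Series ([0.984553], [0.967438], and F): 0.984553 × 0.967438 × 0.758509 = 0.722475
Parallel ([0.722475] and G): 1 − (1 − 0.722475)(1 − 0.787257) = 0.9410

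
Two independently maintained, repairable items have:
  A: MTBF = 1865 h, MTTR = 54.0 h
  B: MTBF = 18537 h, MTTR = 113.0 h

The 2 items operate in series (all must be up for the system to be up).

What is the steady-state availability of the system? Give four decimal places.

A(A) = MTBF/(MTBF+MTTR) = 1865/(1865+54.0) = 0.971860
A(B) = MTBF/(MTBF+MTTR) = 18537/(18537+113.0) = 0.993941
Series availability: 0.971860 × 0.993941 = 0.9660

0.9660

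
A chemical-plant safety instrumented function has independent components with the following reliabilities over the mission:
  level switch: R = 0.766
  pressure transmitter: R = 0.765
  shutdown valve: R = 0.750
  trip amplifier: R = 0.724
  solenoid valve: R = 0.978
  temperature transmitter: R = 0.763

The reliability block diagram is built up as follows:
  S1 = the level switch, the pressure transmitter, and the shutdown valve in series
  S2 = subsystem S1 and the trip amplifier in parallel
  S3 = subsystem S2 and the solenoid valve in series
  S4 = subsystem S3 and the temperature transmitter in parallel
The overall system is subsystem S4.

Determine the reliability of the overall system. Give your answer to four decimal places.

Series (level switch, pressure transmitter, and shutdown valve): 0.766000 × 0.765000 × 0.750000 = 0.439493
Parallel ([0.439493] and trip amplifier): 1 − (1 − 0.439493)(1 − 0.724000) = 0.845300
Series ([0.845300] and solenoid valve): 0.845300 × 0.978000 = 0.826703
Parallel ([0.826703] and temperature transmitter): 1 − (1 − 0.826703)(1 − 0.763000) = 0.9589

0.9589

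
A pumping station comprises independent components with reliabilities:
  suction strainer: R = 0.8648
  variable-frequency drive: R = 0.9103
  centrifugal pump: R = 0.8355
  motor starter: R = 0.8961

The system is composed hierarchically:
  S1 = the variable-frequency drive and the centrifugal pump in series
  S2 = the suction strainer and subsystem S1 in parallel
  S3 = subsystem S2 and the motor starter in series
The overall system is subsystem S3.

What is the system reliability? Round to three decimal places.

0.867

Series (variable-frequency drive and centrifugal pump): 0.91030 × 0.83550 = 0.76056
Parallel (suction strainer and [0.76056]): 1 − (1 − 0.86480)(1 − 0.76056) = 0.96763
Series ([0.96763] and motor starter): 0.96763 × 0.89610 = 0.867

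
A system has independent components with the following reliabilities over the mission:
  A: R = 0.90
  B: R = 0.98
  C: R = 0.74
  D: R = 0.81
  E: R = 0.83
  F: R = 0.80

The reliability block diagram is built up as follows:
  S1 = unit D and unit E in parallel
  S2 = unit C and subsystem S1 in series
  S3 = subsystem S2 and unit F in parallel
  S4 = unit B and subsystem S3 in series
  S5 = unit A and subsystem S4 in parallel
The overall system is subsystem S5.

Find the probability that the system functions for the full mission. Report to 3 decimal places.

0.992

Parallel (D and E): 1 − (1 − 0.81000)(1 − 0.83000) = 0.96770
Series (C and [0.96770]): 0.74000 × 0.96770 = 0.71610
Parallel ([0.71610] and F): 1 − (1 − 0.71610)(1 − 0.80000) = 0.94322
Series (B and [0.94322]): 0.98000 × 0.94322 = 0.92436
Parallel (A and [0.92436]): 1 − (1 − 0.90000)(1 − 0.92436) = 0.992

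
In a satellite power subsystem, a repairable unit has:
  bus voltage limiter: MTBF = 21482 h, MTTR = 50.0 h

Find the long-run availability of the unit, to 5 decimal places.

A(bus voltage limiter) = MTBF/(MTBF+MTTR) = 21482/(21482+50.0) = 0.99768

0.99768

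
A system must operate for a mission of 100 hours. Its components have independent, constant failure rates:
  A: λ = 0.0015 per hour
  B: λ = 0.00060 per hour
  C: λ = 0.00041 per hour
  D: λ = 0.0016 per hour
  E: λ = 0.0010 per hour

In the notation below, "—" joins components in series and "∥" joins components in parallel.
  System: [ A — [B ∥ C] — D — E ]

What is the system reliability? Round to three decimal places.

0.662

R(A) = exp(−0.0015 × 100) = 0.86071
R(B) = exp(−0.00060 × 100) = 0.94176
R(C) = exp(−0.00041 × 100) = 0.95983
R(D) = exp(−0.0016 × 100) = 0.85214
R(E) = exp(−0.0010 × 100) = 0.90484
Parallel (B and C): 1 − (1 − 0.94176)(1 − 0.95983) = 0.99766
Series (A, [0.99766], D, and E): 0.86071 × 0.99766 × 0.85214 × 0.90484 = 0.662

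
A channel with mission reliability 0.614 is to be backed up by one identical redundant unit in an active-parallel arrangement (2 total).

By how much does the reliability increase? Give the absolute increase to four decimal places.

0.2370

R_before = 0.614
R_after = 1 − (1 − 0.614)^2 = 0.8510
ΔR = 0.8510 − 0.614 = 0.2370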